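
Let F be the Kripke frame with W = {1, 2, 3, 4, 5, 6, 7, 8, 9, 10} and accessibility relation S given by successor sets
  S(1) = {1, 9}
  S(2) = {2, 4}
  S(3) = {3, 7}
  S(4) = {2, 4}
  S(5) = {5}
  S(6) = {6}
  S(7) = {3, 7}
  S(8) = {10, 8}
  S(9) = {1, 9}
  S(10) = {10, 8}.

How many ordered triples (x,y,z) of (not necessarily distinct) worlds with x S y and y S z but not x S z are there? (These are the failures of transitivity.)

0

S is transitive; there are no such tuples.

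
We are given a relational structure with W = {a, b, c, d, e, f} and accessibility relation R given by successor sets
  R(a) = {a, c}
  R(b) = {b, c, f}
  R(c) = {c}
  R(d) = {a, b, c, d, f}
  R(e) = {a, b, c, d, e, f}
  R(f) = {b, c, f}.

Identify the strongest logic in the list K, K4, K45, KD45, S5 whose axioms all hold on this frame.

K4

Transitive (axiom 4): yes — every two-step R-path is closed by a direct edge.
Euclidean (axiom 5): no — b R c and b R f, but not c R f.
Serial (axiom D): yes — every world has a successor (e.g. a R a).
Reflexive (axiom T): yes — every world is R-related to itself.
So F validates K, K4; K45 would additionally require R to be Euclidean. The strongest is K4.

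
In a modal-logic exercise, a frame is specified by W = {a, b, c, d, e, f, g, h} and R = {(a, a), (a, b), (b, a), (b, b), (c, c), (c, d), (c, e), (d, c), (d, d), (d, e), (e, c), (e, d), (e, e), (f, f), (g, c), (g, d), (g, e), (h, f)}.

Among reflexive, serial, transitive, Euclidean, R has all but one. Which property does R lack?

Reflexive: no — g is not related to itself.
Serial: yes — every world has a successor (e.g. a R a).
Transitive: yes — every two-step R-path is closed by a direct edge.
Euclidean: yes — any two successors of a common world are R-related.
Only reflexive fails.

reflexive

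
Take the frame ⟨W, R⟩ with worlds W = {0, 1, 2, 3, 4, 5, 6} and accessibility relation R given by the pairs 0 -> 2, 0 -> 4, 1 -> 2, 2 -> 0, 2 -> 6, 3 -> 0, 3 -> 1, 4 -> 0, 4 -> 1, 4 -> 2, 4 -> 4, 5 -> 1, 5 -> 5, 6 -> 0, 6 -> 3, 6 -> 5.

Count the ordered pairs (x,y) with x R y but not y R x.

Enumerating: (1,2), (2,6), (3,0), (3,1), (4,1), (4,2), (5,1), (6,0), (6,3), (6,5).

10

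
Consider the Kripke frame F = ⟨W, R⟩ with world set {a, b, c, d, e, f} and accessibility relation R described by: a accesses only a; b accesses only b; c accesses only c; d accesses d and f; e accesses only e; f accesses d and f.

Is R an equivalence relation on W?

Reflexive: yes — every world is R-related to itself.
Symmetric: yes — every pair in R has its reverse in R.
Transitive: yes — every two-step R-path is closed by a direct edge.
So R is an equivalence relation.

Yes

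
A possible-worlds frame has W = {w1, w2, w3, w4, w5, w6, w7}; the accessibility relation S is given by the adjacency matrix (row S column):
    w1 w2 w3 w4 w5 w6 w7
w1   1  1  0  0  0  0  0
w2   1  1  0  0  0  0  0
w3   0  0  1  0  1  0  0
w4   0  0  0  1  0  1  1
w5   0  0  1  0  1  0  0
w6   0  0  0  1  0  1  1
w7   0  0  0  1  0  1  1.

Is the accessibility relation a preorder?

Reflexive: yes — every world is S-related to itself.
Transitive: yes — every two-step S-path is closed by a direct edge.
So S is a preorder.

Yes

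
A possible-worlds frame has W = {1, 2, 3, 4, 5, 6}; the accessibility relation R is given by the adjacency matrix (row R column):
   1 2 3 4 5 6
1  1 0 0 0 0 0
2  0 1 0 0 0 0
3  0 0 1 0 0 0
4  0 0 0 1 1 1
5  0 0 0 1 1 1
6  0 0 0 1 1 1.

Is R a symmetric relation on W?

Symmetric: yes — every pair in R has its reverse in R.

Yes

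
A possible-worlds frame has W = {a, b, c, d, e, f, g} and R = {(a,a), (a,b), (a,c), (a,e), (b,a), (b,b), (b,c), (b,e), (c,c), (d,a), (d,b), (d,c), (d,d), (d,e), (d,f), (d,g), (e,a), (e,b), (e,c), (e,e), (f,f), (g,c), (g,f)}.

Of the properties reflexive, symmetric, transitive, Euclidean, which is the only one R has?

transitive

Reflexive: no — g is not related to itself.
Symmetric: no — a R c but not c R a.
Transitive: yes — every two-step R-path is closed by a direct edge.
Euclidean: no — a R c and a R b, but not c R b.
Only transitive holds.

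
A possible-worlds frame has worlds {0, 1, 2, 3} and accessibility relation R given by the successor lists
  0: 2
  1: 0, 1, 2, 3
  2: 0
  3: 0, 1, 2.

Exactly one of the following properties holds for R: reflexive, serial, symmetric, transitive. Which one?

Reflexive: no — 0 is not related to itself.
Serial: yes — every world has a successor (e.g. 0 R 2).
Symmetric: no — 1 R 0 but not 0 R 1.
Transitive: no — 0 R 2 and 2 R 0, but not 0 R 0.
Only serial holds.

serial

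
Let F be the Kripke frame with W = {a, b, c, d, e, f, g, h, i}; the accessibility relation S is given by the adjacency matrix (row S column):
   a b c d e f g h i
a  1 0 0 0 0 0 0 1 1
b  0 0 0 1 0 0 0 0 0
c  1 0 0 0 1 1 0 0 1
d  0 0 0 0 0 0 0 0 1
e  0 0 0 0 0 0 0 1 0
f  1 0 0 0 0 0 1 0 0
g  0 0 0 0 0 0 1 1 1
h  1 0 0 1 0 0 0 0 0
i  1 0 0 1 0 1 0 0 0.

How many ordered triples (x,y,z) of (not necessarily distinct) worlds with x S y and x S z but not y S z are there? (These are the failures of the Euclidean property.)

Enumerating: (a,h,h), (a,h,i), (a,i,h), (a,i,i), (b,d,d), (c,a,e), (c,a,f), (c,e,a), (c,e,e), (c,e,f), (c,e,i), (c,f,e), … and 24 more.
Total: 36.

36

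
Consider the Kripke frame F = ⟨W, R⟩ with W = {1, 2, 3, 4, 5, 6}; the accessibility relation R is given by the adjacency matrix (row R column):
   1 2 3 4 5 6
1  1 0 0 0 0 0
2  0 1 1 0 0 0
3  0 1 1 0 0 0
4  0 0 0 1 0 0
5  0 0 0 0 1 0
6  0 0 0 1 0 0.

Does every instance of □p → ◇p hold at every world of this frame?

Yes

By correspondence theory, D is valid on a frame iff R is serial.
Serial: yes — every world has a successor (e.g. 1 R 1).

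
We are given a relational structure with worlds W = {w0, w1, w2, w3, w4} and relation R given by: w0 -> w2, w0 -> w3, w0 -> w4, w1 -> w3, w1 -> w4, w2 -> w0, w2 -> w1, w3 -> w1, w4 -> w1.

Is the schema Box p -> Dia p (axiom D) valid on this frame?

Yes

By correspondence theory, D is valid on a frame iff R is serial.
Serial: yes — every world has a successor (e.g. w0 R w2).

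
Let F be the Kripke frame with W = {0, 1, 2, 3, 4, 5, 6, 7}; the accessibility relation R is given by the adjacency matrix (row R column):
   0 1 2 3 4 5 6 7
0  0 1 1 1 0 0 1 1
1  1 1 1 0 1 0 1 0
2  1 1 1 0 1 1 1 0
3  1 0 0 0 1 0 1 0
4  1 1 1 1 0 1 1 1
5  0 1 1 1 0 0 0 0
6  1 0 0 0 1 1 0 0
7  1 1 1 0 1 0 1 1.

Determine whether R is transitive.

Transitive: no — 0 R 1 and 1 R 4, but not 0 R 4.

No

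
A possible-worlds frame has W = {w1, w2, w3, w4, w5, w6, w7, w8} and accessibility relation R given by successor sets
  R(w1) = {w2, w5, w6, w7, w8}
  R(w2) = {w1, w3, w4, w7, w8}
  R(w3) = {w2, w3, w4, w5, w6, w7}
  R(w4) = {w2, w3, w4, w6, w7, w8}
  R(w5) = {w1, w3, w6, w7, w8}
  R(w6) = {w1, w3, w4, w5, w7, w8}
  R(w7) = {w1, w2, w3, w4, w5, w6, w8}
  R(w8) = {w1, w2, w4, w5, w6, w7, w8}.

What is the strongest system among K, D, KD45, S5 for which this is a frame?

Serial (axiom D): yes — every world has a successor (e.g. w1 R w2).
Euclidean (axiom 5): no — w1 R w2 and w1 R w5, but not w2 R w5.
Transitive (axiom 4): no — w1 R w2 and w2 R w3, but not w1 R w3.
Reflexive (axiom T): no — w1 is not related to itself.
So F validates K, D; KD45 would additionally require R to be Euclidean and transitive. The strongest is D.

D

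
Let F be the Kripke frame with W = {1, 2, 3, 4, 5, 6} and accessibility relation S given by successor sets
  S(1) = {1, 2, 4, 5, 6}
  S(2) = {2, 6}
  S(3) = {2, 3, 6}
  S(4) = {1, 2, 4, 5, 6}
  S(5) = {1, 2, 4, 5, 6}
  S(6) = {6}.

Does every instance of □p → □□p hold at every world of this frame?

Axiom 4 corresponds to the accessibility relation being transitive.
Transitive: yes — every two-step S-path is closed by a direct edge.

Yes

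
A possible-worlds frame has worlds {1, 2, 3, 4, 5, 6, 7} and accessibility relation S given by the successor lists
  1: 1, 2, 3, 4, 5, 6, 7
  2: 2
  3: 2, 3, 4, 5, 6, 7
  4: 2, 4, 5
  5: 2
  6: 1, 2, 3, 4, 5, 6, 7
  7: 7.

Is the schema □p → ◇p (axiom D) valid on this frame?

The schema D characterises exactly the serial frames.
Serial: yes — every world has a successor (e.g. 1 S 1).

Yes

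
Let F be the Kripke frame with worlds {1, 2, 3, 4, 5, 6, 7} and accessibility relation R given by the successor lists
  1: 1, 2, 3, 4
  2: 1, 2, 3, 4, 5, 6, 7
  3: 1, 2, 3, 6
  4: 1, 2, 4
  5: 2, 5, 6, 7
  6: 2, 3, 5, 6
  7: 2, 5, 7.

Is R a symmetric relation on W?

Symmetric: yes — every pair in R has its reverse in R.

Yes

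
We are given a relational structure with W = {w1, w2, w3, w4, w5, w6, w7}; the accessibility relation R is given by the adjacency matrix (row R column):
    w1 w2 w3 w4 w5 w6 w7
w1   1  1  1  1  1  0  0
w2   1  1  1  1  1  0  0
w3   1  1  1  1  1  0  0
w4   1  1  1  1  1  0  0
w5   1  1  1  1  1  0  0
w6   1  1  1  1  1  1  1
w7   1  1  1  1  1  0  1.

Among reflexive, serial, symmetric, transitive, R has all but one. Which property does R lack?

symmetric

Reflexive: yes — every world is R-related to itself.
Serial: yes — every world has a successor (e.g. w1 R w1).
Symmetric: no — w6 R w1 but not w1 R w6.
Transitive: yes — every two-step R-path is closed by a direct edge.
Only symmetric fails.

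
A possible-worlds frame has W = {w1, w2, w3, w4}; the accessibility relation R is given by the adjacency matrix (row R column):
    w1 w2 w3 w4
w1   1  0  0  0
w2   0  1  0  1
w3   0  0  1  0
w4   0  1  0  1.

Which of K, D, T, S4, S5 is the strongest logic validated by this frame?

S5

Serial (axiom D): yes — every world has a successor (e.g. w1 R w1).
Reflexive (axiom T): yes — every world is R-related to itself.
Transitive (axiom 4): yes — every two-step R-path is closed by a direct edge.
Euclidean (axiom 5): yes — any two successors of a common world are R-related.
So F validates K, D, T, S4, S5. The strongest is S5.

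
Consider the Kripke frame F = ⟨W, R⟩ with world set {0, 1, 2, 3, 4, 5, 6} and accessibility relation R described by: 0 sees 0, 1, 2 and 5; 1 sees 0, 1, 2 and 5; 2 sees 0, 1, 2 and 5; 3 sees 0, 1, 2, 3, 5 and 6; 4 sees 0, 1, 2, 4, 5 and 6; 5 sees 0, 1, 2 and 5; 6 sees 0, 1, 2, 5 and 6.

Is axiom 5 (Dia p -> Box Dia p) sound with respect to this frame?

No

By correspondence theory, 5 is valid on a frame iff R is Euclidean.
Euclidean: no — 3 R 0 and 3 R 6, but not 0 R 6.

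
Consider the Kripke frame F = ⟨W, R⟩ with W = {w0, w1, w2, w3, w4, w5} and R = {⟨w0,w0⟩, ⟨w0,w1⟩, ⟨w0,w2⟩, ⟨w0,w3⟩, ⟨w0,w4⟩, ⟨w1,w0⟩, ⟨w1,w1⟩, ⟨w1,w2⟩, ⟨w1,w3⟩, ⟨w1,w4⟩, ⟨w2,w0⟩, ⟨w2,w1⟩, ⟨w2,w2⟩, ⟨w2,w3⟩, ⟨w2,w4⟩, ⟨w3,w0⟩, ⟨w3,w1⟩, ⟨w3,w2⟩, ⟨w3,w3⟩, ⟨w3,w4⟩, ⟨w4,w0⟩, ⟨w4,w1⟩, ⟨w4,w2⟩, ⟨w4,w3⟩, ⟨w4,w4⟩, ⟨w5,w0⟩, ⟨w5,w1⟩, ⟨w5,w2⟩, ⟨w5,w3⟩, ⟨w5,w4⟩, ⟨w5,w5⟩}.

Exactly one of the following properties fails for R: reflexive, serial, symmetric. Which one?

Reflexive: yes — every world is R-related to itself.
Serial: yes — every world has a successor (e.g. w0 R w0).
Symmetric: no — w5 R w0 but not w0 R w5.
Only symmetric fails.

symmetric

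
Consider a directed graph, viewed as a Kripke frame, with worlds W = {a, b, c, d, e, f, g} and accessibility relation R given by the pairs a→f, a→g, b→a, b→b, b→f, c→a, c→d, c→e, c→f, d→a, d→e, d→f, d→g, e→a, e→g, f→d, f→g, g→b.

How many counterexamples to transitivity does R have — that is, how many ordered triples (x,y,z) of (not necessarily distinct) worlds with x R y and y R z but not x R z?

Enumerating: (a,f,d), (a,g,b), (b,a,g), (b,f,d), (b,f,g), (c,a,g), (c,d,g), (c,e,g), (c,f,g), (d,f,d), (d,g,b), (e,a,f), … and 7 more.
Total: 19.

19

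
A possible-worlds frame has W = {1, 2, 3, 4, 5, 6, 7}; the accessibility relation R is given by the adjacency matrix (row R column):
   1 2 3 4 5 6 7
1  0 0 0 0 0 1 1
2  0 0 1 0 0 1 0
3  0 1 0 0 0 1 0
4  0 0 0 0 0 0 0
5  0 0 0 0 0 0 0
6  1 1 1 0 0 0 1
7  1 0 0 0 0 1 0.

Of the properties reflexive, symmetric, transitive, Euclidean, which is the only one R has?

Reflexive: no — 1 is not related to itself.
Symmetric: yes — every pair in R has its reverse in R.
Transitive: no — 1 R 6 and 6 R 2, but not 1 R 2.
Euclidean: no — 6 R 1 and 6 R 2, but not 1 R 2.
Only symmetric holds.

symmetric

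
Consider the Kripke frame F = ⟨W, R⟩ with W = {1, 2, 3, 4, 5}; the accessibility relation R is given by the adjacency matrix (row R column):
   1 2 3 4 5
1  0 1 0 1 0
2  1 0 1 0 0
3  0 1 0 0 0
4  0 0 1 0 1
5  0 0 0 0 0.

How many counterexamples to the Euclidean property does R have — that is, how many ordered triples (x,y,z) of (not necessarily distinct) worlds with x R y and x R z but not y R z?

13

Enumerating: (1,2,2), (1,2,4), (1,4,2), (1,4,4), (2,1,1), (2,1,3), (2,3,1), (2,3,3), (3,2,2), (4,3,3), (4,3,5), (4,5,3), (4,5,5).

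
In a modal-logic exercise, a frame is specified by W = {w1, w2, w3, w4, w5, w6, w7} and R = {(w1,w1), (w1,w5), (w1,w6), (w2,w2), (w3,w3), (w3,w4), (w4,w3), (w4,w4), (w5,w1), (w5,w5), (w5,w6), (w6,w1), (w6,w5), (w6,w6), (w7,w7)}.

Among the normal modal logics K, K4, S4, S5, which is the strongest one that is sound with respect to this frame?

Transitive (axiom 4): yes — every two-step R-path is closed by a direct edge.
Reflexive (axiom T): yes — every world is R-related to itself.
Euclidean (axiom 5): yes — any two successors of a common world are R-related.
So F validates K, K4, S4, S5. The strongest is S5.

S5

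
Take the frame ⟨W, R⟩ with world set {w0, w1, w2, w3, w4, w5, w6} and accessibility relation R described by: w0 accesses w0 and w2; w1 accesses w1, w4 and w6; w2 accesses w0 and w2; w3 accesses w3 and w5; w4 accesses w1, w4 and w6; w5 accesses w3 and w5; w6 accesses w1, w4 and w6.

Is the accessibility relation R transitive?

Yes

Transitive: yes — every two-step R-path is closed by a direct edge.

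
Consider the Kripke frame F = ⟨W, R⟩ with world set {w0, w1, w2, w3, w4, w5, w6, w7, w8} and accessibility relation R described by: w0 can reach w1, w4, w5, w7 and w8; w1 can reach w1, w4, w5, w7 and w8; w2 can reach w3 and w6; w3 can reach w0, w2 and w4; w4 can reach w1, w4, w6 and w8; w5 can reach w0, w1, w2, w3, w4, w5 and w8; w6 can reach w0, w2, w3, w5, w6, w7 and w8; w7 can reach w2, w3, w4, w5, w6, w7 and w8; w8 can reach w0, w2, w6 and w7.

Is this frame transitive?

Transitive: no — w0 R w4 and w4 R w6, but not w0 R w6.

No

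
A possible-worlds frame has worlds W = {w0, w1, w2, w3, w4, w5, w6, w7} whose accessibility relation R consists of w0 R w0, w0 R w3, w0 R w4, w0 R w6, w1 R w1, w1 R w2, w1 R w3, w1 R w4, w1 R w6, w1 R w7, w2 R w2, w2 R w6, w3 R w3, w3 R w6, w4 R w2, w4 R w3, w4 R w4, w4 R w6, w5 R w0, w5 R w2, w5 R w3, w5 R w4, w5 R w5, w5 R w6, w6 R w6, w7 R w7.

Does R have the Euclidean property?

Euclidean: no — w0 R w3 and w0 R w4, but not w3 R w4.

No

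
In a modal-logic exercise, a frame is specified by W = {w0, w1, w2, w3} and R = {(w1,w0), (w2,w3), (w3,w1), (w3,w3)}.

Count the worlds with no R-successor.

Enumerating: w0.

1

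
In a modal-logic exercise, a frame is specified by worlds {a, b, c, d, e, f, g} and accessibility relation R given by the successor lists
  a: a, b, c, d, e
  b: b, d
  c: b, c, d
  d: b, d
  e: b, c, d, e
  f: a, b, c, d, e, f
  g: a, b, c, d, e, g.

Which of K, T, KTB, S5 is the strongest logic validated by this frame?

Reflexive (axiom T): yes — every world is R-related to itself.
Symmetric (axiom B): no — a R b but not b R a.
Euclidean (axiom 5): no — a R b and a R c, but not b R c.
So F validates K, T; KTB would additionally require R to be symmetric. The strongest is T.

T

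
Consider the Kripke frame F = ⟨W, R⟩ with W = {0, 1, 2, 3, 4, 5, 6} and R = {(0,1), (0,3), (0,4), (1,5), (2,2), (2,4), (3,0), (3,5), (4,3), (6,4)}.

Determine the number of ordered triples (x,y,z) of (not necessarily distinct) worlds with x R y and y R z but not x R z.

10

Enumerating: (0,1,5), (0,3,0), (0,3,5), (2,4,3), (3,0,1), (3,0,3), (3,0,4), (4,3,0), (4,3,5), (6,4,3).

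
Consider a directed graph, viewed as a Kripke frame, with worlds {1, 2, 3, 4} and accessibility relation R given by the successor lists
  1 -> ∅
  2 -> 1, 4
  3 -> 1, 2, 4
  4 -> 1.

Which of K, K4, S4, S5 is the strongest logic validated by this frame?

K4

Transitive (axiom 4): yes — every two-step R-path is closed by a direct edge.
Reflexive (axiom T): no — 1 is not related to itself.
Euclidean (axiom 5): no — 2 R 1 and 2 R 4, but not 1 R 4.
So F validates K, K4; S4 would additionally require R to be reflexive. The strongest is K4.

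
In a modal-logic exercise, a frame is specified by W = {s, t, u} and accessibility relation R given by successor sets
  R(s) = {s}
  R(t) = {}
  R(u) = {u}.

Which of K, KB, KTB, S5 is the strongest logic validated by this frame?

Symmetric (axiom B): yes — every pair in R has its reverse in R.
Reflexive (axiom T): no — t is not related to itself.
Euclidean (axiom 5): yes — any two successors of a common world are R-related.
So F validates K, KB; KTB would additionally require R to be reflexive. The strongest is KB.

KB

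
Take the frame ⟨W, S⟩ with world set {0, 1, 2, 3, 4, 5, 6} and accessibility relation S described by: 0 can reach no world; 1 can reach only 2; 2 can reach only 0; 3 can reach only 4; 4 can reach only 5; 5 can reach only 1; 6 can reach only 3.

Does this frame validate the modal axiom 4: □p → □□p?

No

Axiom 4 corresponds to the accessibility relation being transitive.
Transitive: no — 1 S 2 and 2 S 0, but not 1 S 0.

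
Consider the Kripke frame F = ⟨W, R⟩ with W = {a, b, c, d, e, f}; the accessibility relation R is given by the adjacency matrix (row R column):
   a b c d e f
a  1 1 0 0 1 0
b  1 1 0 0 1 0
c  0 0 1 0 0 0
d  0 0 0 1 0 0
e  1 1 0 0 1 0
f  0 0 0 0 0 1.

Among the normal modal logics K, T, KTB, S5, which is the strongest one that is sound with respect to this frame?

S5

Reflexive (axiom T): yes — every world is R-related to itself.
Symmetric (axiom B): yes — every pair in R has its reverse in R.
Euclidean (axiom 5): yes — any two successors of a common world are R-related.
So F validates K, T, KTB, S5. The strongest is S5.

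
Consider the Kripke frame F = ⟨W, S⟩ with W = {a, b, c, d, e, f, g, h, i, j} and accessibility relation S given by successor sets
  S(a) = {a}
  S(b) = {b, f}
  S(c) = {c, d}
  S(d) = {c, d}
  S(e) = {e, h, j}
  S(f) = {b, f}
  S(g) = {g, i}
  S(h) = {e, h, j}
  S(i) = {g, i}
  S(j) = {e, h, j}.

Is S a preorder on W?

Yes

Reflexive: yes — every world is S-related to itself.
Transitive: yes — every two-step S-path is closed by a direct edge.
So S is a preorder.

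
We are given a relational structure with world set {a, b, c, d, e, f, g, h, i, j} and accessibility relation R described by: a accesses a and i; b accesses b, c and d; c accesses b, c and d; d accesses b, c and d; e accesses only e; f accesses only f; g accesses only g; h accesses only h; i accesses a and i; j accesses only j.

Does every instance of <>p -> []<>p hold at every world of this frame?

Axiom 5 corresponds to the accessibility relation being Euclidean.
Euclidean: yes — any two successors of a common world are R-related.

Yes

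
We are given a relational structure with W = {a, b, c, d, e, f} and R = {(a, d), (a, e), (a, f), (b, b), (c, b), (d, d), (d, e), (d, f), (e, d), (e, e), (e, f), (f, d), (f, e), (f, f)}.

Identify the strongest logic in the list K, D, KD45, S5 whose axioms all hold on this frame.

Serial (axiom D): yes — every world has a successor (e.g. a R d).
Euclidean (axiom 5): yes — any two successors of a common world are R-related.
Transitive (axiom 4): yes — every two-step R-path is closed by a direct edge.
Reflexive (axiom T): no — a is not related to itself.
So F validates K, D, KD45; S5 would additionally require R to be reflexive. The strongest is KD45.

KD45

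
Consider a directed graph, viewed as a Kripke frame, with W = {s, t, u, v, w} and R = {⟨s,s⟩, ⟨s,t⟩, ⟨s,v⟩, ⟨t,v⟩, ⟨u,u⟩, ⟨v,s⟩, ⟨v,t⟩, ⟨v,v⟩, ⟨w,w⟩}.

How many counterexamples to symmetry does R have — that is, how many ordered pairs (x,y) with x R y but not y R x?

1

Enumerating: (s,t).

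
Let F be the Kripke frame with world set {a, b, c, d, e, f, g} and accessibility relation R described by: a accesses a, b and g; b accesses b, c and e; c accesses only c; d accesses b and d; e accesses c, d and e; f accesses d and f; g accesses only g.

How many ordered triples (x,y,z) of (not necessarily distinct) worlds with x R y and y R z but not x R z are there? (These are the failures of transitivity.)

7

Enumerating: (a,b,c), (a,b,e), (b,e,d), (d,b,c), (d,b,e), (e,d,b), (f,d,b).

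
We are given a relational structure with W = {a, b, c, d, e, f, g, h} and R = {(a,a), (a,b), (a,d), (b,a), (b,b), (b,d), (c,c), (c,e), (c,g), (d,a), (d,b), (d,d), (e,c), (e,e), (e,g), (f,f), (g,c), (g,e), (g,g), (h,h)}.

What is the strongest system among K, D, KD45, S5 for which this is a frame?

S5

Serial (axiom D): yes — every world has a successor (e.g. a R a).
Euclidean (axiom 5): yes — any two successors of a common world are R-related.
Transitive (axiom 4): yes — every two-step R-path is closed by a direct edge.
Reflexive (axiom T): yes — every world is R-related to itself.
So F validates K, D, KD45, S5. The strongest is S5.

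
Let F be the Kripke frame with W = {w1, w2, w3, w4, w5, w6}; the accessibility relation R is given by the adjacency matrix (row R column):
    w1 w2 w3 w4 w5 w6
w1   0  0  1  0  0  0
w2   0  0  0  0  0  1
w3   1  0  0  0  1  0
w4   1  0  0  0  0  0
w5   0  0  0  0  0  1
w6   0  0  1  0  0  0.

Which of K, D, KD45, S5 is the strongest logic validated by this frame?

D

Serial (axiom D): yes — every world has a successor (e.g. w1 R w3).
Euclidean (axiom 5): no — w3 R w1 and w3 R w5, but not w1 R w5.
Transitive (axiom 4): no — w1 R w3 and w3 R w5, but not w1 R w5.
Reflexive (axiom T): no — w1 is not related to itself.
So F validates K, D; KD45 would additionally require R to be Euclidean and transitive. The strongest is D.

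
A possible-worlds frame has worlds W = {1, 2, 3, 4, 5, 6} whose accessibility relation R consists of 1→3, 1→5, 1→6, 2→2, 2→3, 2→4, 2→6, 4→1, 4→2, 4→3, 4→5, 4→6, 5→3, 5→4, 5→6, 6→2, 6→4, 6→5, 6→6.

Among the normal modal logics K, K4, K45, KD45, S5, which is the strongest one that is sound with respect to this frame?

Transitive (axiom 4): no — 1 R 5 and 5 R 4, but not 1 R 4.
Euclidean (axiom 5): no — 1 R 3 and 1 R 5, but not 3 R 5.
Serial (axiom D): no — 3 has no R-successor.
Reflexive (axiom T): no — 1 is not related to itself.
So F validates K; K4 would additionally require R to be transitive. The strongest is K.

K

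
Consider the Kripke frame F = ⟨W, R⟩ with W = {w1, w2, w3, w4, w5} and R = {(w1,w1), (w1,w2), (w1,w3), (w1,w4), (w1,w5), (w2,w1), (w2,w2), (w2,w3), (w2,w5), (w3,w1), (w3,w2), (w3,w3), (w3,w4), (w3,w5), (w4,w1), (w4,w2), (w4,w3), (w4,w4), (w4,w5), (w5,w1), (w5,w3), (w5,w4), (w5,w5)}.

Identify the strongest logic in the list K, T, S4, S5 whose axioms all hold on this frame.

Reflexive (axiom T): yes — every world is R-related to itself.
Transitive (axiom 4): no — w2 R w1 and w1 R w4, but not w2 R w4.
Euclidean (axiom 5): no — w1 R w2 and w1 R w4, but not w2 R w4.
So F validates K, T; S4 would additionally require R to be transitive. The strongest is T.

T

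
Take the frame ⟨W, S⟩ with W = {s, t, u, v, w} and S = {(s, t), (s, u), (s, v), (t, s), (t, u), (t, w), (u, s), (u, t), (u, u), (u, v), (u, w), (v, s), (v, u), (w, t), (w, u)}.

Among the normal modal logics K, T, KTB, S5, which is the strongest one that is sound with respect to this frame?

K

Reflexive (axiom T): no — s is not related to itself.
Symmetric (axiom B): yes — every pair in S has its reverse in S.
Euclidean (axiom 5): no — s S t and s S v, but not t S v.
So F validates K; T would additionally require S to be reflexive. The strongest is K.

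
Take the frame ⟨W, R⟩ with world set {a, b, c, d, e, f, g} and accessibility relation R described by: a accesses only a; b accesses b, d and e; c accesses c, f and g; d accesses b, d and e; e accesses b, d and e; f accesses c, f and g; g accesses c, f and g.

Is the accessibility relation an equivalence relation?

Reflexive: yes — every world is R-related to itself.
Symmetric: yes — every pair in R has its reverse in R.
Transitive: yes — every two-step R-path is closed by a direct edge.
So R is an equivalence relation.

Yes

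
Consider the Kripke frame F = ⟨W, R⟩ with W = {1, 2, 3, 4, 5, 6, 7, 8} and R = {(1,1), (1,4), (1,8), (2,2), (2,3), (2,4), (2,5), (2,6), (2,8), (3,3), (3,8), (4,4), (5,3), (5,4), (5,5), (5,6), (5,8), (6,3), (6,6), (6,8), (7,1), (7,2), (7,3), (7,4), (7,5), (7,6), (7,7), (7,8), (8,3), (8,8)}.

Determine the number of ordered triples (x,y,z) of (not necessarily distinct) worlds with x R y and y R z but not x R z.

Enumerating: (1,8,3).

1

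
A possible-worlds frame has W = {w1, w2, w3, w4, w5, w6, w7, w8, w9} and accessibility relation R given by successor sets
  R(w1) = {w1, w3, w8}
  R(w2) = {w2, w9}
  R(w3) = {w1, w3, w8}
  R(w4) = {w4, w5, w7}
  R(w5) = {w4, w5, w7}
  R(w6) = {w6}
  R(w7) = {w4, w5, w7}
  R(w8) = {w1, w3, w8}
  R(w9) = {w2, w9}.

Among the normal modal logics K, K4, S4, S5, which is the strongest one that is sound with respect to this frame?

S5

Transitive (axiom 4): yes — every two-step R-path is closed by a direct edge.
Reflexive (axiom T): yes — every world is R-related to itself.
Euclidean (axiom 5): yes — any two successors of a common world are R-related.
So F validates K, K4, S4, S5. The strongest is S5.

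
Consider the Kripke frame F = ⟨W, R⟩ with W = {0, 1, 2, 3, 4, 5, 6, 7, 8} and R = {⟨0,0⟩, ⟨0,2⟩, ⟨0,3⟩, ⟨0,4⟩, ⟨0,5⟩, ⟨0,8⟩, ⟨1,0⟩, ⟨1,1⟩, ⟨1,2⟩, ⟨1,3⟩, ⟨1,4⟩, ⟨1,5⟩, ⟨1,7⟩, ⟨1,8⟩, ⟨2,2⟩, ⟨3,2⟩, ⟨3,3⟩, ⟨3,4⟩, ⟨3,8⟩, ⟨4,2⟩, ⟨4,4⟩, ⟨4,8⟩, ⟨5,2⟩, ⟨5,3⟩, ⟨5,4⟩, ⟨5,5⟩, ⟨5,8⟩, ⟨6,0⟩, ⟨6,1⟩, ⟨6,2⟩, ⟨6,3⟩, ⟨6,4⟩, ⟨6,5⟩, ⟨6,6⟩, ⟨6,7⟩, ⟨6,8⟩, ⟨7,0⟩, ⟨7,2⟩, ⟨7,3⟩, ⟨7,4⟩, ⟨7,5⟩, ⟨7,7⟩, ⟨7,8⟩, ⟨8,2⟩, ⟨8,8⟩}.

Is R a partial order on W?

Reflexive: yes — every world is R-related to itself.
Transitive: yes — every two-step R-path is closed by a direct edge.
Antisymmetric: yes — no distinct pair is related both ways.
So R is a partial order.

Yes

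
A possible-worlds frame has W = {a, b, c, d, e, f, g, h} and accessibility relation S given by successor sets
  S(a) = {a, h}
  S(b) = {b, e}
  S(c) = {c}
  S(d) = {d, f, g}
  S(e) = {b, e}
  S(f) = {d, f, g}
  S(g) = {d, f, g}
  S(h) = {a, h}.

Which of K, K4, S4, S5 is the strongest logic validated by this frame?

Transitive (axiom 4): yes — every two-step S-path is closed by a direct edge.
Reflexive (axiom T): yes — every world is S-related to itself.
Euclidean (axiom 5): yes — any two successors of a common world are S-related.
So F validates K, K4, S4, S5. The strongest is S5.

S5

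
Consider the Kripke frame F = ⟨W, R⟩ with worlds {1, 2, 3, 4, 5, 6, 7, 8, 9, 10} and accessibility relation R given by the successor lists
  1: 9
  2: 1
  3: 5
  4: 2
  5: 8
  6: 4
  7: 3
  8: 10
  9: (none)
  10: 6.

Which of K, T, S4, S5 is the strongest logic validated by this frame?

K

Reflexive (axiom T): no — 1 is not related to itself.
Transitive (axiom 4): no — 10 R 6 and 6 R 4, but not 10 R 4.
Euclidean (axiom 5): no — 1 R 9 and 1 R 9, but not 9 R 9.
So F validates K; T would additionally require R to be reflexive. The strongest is K.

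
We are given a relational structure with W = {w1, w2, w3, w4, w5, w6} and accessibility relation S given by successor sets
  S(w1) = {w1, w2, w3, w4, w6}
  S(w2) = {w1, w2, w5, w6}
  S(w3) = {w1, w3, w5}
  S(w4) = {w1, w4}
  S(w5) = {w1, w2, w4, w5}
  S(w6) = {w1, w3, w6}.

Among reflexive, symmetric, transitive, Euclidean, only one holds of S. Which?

reflexive

Reflexive: yes — every world is S-related to itself.
Symmetric: no — w2 S w6 but not w6 S w2.
Transitive: no — w1 S w2 and w2 S w5, but not w1 S w5.
Euclidean: no — w1 S w2 and w1 S w3, but not w2 S w3.
Only reflexive holds.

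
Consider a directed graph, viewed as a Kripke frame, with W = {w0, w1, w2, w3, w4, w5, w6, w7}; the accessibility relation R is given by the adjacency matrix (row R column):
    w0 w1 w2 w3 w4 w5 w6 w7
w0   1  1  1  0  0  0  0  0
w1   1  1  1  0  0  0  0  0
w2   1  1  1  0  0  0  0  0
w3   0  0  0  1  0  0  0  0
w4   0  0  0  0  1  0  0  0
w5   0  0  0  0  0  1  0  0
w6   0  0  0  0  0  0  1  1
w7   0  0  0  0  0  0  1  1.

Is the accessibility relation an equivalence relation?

Yes

Reflexive: yes — every world is R-related to itself.
Symmetric: yes — every pair in R has its reverse in R.
Transitive: yes — every two-step R-path is closed by a direct edge.
So R is an equivalence relation.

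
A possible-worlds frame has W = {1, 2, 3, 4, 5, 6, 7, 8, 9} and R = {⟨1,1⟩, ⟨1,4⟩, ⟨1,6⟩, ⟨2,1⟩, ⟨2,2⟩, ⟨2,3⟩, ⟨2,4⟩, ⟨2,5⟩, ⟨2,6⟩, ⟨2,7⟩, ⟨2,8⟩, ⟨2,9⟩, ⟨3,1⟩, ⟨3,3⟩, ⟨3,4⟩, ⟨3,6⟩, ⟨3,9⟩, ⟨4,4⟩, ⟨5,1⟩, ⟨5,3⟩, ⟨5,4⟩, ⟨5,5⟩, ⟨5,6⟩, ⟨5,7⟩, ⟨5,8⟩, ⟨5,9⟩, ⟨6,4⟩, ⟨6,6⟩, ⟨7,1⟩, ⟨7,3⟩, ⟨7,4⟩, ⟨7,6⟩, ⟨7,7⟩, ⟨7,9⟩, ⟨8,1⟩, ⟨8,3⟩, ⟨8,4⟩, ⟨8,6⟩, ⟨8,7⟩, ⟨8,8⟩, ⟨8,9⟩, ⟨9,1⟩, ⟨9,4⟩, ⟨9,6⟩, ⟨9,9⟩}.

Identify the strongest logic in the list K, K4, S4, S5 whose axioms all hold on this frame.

Transitive (axiom 4): yes — every two-step R-path is closed by a direct edge.
Reflexive (axiom T): yes — every world is R-related to itself.
Euclidean (axiom 5): no — 1 R 4 and 1 R 6, but not 4 R 6.
So F validates K, K4, S4; S5 would additionally require R to be Euclidean. The strongest is S4.

S4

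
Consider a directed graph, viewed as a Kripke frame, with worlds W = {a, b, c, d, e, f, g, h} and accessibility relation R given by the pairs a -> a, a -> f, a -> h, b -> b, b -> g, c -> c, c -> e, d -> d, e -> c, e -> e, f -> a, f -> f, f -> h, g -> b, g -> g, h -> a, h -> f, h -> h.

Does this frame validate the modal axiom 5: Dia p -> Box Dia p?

Yes

By correspondence theory, 5 is valid on a frame iff R is Euclidean.
Euclidean: yes — any two successors of a common world are R-related.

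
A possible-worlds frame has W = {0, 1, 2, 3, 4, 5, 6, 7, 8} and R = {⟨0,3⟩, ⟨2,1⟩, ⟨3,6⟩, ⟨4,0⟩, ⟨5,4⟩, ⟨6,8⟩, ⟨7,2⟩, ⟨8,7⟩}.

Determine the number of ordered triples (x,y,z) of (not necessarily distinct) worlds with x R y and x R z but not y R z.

Enumerating: (0,3,3), (2,1,1), (3,6,6), (4,0,0), (5,4,4), (6,8,8), (7,2,2), (8,7,7).

8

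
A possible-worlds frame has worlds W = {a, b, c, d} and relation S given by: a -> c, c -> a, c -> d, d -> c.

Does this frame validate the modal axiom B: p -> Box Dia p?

Yes

Axiom B corresponds to the accessibility relation being symmetric.
Symmetric: yes — every pair in S has its reverse in S.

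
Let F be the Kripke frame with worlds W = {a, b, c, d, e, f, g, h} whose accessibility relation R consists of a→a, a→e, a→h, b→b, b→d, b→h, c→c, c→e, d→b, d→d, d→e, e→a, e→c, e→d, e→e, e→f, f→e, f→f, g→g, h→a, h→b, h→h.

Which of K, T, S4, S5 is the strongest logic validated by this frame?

T

Reflexive (axiom T): yes — every world is R-related to itself.
Transitive (axiom 4): no — a R e and e R c, but not a R c.
Euclidean (axiom 5): no — a R e and a R h, but not e R h.
So F validates K, T; S4 would additionally require R to be transitive. The strongest is T.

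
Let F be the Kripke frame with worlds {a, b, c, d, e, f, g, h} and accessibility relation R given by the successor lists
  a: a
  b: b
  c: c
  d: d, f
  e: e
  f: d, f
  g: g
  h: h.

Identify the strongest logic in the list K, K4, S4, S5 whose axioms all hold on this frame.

S5

Transitive (axiom 4): yes — every two-step R-path is closed by a direct edge.
Reflexive (axiom T): yes — every world is R-related to itself.
Euclidean (axiom 5): yes — any two successors of a common world are R-related.
So F validates K, K4, S4, S5. The strongest is S5.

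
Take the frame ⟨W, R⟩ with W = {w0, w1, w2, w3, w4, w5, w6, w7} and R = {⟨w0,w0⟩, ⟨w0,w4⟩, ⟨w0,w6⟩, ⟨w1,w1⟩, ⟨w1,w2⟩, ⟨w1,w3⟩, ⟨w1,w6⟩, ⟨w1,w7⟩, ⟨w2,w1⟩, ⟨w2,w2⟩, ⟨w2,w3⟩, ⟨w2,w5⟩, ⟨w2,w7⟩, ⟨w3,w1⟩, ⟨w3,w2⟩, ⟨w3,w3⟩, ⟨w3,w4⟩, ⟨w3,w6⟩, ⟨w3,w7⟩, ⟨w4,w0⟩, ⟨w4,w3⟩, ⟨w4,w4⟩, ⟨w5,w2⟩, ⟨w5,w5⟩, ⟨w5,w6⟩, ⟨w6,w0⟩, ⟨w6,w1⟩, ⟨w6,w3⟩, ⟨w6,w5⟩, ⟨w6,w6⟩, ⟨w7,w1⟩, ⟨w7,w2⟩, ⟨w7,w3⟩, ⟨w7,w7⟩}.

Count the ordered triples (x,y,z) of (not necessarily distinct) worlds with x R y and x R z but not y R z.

38

Enumerating: (w0,w4,w6), (w0,w6,w4), (w1,w2,w6), (w1,w6,w2), (w1,w6,w7), (w1,w7,w6), (w2,w1,w5), (w2,w3,w5), (w2,w5,w1), (w2,w5,w3), (w2,w5,w7), (w2,w7,w5), … and 26 more.
Total: 38.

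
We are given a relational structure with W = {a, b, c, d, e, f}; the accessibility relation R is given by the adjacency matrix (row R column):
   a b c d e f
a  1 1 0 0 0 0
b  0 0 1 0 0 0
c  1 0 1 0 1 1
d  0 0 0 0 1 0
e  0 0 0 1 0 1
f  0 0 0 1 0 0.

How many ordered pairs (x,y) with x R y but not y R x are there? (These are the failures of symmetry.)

Enumerating: (a,b), (b,c), (c,a), (c,e), (c,f), (e,f), (f,d).

7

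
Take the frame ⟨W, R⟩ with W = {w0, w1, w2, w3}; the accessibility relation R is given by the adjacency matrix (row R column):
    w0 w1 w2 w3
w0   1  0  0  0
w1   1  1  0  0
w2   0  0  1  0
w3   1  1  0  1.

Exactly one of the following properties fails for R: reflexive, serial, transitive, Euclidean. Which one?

Euclidean

Reflexive: yes — every world is R-related to itself.
Serial: yes — every world has a successor (e.g. w0 R w0).
Transitive: yes — every two-step R-path is closed by a direct edge.
Euclidean: no — w3 R w0 and w3 R w1, but not w0 R w1.
Only Euclidean fails.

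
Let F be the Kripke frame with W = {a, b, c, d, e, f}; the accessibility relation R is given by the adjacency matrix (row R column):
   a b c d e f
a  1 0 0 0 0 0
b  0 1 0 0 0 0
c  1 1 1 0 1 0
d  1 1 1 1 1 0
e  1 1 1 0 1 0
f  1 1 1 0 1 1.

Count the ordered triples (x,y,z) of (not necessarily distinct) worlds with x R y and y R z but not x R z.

R is transitive; there are no such tuples.

0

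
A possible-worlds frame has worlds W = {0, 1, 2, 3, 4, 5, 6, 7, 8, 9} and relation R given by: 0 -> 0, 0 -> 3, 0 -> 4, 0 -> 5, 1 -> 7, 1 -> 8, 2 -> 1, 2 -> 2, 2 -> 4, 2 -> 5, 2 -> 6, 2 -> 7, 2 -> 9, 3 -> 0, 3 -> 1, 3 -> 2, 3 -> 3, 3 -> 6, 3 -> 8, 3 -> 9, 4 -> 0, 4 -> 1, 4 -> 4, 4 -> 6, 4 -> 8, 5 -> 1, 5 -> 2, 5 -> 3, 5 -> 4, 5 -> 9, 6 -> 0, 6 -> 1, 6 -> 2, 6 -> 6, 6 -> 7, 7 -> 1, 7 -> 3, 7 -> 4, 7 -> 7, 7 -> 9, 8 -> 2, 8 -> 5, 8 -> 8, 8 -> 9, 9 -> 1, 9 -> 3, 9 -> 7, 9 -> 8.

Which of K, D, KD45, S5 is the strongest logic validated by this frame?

D

Serial (axiom D): yes — every world has a successor (e.g. 0 R 0).
Euclidean (axiom 5): no — 0 R 3 and 0 R 4, but not 3 R 4.
Transitive (axiom 4): no — 0 R 3 and 3 R 1, but not 0 R 1.
Reflexive (axiom T): no — 1 is not related to itself.
So F validates K, D; KD45 would additionally require R to be Euclidean and transitive. The strongest is D.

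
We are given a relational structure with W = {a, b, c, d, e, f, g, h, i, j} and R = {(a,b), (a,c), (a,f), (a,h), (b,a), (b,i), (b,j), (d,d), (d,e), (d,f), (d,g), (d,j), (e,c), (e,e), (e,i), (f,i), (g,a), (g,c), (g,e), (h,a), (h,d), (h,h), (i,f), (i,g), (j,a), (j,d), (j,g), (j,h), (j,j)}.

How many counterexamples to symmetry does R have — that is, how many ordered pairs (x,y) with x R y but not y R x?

17

Enumerating: (a,c), (a,f), (b,i), (b,j), (d,e), (d,f), (d,g), (e,c), (e,i), (g,a), (g,c), (g,e), (h,d), (i,g), (j,a), (j,g), (j,h).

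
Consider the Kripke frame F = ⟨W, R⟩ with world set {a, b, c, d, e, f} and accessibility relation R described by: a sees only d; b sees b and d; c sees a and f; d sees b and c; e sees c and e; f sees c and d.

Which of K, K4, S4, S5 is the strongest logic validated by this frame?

K

Transitive (axiom 4): no — a R d and d R b, but not a R b.
Reflexive (axiom T): no — a is not related to itself.
Euclidean (axiom 5): no — c R a and c R f, but not a R f.
So F validates K; K4 would additionally require R to be transitive. The strongest is K.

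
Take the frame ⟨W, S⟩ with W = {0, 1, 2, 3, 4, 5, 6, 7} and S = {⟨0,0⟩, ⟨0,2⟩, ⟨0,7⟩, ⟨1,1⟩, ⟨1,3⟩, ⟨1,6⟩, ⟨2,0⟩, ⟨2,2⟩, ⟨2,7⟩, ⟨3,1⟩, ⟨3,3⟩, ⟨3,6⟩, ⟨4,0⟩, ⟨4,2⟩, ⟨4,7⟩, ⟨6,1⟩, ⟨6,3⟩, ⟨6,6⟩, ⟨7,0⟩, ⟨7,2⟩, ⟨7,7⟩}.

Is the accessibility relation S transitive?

Transitive: yes — every two-step S-path is closed by a direct edge.

Yes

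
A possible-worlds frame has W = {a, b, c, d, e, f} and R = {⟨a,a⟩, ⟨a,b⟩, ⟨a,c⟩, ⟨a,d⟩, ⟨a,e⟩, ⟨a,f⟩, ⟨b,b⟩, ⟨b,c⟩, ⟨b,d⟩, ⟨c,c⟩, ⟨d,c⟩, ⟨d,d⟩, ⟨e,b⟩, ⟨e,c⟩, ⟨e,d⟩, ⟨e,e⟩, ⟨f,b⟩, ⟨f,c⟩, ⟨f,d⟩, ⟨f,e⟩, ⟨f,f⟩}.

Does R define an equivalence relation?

Reflexive: yes — every world is R-related to itself.
Symmetric: no — a R b but not b R a.
Transitive: yes — every two-step R-path is closed by a direct edge.
So R is not an equivalence relation.

No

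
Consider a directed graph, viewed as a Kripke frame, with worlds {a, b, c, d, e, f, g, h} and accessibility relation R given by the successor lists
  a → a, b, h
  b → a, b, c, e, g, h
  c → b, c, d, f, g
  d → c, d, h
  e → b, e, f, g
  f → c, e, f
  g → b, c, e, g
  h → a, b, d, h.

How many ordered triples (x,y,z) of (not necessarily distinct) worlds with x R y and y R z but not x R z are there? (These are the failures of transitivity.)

38

Enumerating: (a,b,c), (a,b,e), (a,b,g), (a,h,d), (b,c,d), (b,c,f), (b,e,f), (b,h,d), (c,b,a), (c,b,e), (c,b,h), (c,d,h), … and 26 more.
Total: 38.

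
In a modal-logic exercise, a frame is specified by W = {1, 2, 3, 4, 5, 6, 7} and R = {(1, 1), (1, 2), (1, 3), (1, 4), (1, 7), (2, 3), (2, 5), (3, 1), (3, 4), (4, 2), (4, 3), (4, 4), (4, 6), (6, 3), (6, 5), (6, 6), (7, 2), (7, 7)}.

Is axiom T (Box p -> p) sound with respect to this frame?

Axiom T corresponds to the accessibility relation being reflexive.
Reflexive: no — 2 is not related to itself.

No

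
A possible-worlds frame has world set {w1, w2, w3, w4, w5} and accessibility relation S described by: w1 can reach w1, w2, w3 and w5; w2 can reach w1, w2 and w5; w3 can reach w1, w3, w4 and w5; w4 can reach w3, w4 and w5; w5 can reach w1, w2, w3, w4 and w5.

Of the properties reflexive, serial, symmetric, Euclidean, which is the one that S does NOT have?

Euclidean

Reflexive: yes — every world is S-related to itself.
Serial: yes — every world has a successor (e.g. w1 S w1).
Symmetric: yes — every pair in S has its reverse in S.
Euclidean: no — w1 S w2 and w1 S w3, but not w2 S w3.
Only Euclidean fails.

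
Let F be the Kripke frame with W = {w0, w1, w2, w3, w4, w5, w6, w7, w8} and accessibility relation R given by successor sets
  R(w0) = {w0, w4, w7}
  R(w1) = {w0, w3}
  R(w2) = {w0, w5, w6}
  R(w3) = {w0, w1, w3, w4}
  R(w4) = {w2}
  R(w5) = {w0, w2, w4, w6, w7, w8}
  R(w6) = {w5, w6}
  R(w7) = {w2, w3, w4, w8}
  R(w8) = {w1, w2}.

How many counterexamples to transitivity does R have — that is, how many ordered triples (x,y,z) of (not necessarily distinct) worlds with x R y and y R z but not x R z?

Enumerating: (w0,w4,w2), (w0,w7,w2), (w0,w7,w3), (w0,w7,w8), (w1,w0,w4), (w1,w0,w7), (w1,w3,w1), (w1,w3,w4), (w2,w0,w4), (w2,w0,w7), (w2,w5,w2), (w2,w5,w4), … and 27 more.
Total: 39.

39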